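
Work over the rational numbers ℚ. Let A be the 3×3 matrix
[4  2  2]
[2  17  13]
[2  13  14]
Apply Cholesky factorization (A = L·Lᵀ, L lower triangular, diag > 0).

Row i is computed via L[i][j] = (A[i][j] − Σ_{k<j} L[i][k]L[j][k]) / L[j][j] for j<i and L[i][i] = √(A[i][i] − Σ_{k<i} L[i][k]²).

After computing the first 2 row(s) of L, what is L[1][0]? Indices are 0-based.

Step 1: L[0][0] = √(4) = 2.
  L[1][0] = (2) / L[0][0] = 1.
Step 2: L[1][1] = √(16) = 4.

L[1][0] = 1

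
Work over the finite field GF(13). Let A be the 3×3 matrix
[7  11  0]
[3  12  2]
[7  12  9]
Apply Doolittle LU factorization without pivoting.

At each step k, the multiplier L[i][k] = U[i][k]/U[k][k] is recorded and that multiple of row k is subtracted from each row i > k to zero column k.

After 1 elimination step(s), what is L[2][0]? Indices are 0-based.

L[2][0] = 1

k=0: U[0][0]=7
  eliminate (1,0): mult=6, new row 1: (0, 11, 2); set L[1][0]=6
  eliminate (2,0): mult=1, new row 2: (0, 1, 9); set L[2][0]=1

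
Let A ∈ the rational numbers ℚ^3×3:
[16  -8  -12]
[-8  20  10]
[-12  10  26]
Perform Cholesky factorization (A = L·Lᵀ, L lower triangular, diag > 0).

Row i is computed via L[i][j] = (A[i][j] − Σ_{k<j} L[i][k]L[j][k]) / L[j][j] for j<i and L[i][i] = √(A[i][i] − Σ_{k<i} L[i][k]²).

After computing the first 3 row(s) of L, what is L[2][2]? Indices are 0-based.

Step 1: L[0][0] = √(16) = 4.
  L[1][0] = (-8) / L[0][0] = -2.
Step 2: L[1][1] = √(16) = 4.
  L[2][0] = (-12) / L[0][0] = -3.
  L[2][1] = (4) / L[1][1] = 1.
Step 3: L[2][2] = √(16) = 4.

L[2][2] = 4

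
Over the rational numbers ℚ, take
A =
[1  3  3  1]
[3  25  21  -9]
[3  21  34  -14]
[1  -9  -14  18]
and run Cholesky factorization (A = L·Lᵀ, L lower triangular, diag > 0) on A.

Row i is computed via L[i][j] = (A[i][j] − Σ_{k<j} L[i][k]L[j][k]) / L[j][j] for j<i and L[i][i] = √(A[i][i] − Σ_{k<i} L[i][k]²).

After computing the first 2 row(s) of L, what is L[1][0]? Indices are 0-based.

Step 1: L[0][0] = √(1) = 1.
  L[1][0] = (3) / L[0][0] = 3.
Step 2: L[1][1] = √(16) = 4.

L[1][0] = 3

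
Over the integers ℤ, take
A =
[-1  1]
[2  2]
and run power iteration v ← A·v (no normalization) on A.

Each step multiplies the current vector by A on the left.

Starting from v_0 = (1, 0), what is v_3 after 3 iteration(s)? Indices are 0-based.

v_3 = (-1, 10)

v_0 = (1, 0).
v_1 = A·v_0 = (-1, 2).
v_2 = A·v_1 = (3, 2).
v_3 = A·v_2 = (-1, 10).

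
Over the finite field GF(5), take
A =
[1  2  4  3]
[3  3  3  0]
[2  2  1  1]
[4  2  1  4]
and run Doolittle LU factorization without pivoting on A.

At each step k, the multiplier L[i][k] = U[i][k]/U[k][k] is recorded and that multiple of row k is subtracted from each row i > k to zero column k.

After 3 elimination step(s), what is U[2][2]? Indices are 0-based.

k=0: U[0][0]=1
  eliminate (1,0): mult=3, new row 1: (0, 2, 1, 1); set L[1][0]=3
  eliminate (2,0): mult=2, new row 2: (0, 3, 3, 0); set L[2][0]=2
  eliminate (3,0): mult=4, new row 3: (0, 4, 0, 2); set L[3][0]=4
k=1: U[1][1]=2
  eliminate (2,1): mult=4, new row 2: (0, 0, 4, 1); set L[2][1]=4
  eliminate (3,1): mult=2, new row 3: (0, 0, 3, 0); set L[3][1]=2
k=2: U[2][2]=4
  eliminate (3,2): mult=2, new row 3: (0, 0, 0, 3); set L[3][2]=2

U[2][2] = 4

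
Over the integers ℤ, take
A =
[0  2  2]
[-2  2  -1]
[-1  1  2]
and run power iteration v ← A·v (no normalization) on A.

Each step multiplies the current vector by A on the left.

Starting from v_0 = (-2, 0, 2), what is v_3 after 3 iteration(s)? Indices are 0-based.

v_3 = (0, -62, -6)

v_0 = (-2, 0, 2).
v_1 = A·v_0 = (4, 2, 6).
v_2 = A·v_1 = (16, -10, 10).
v_3 = A·v_2 = (0, -62, -6).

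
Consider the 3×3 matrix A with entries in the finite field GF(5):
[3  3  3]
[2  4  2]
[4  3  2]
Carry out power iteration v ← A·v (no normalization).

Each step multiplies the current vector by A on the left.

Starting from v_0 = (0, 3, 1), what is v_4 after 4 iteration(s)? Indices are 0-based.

v_0 = (0, 3, 1).
v_1 = A·v_0 = (2, 4, 1).
v_2 = A·v_1 = (1, 2, 2).
v_3 = A·v_2 = (0, 4, 4).
v_4 = A·v_3 = (4, 4, 0).

v_4 = (4, 4, 0)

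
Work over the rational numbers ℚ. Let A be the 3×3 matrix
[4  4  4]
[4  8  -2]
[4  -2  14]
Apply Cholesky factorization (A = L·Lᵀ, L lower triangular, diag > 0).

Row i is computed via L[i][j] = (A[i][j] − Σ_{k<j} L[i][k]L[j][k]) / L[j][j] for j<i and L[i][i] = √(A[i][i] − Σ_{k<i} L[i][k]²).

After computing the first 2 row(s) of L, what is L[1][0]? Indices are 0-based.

Step 1: L[0][0] = √(4) = 2.
  L[1][0] = (4) / L[0][0] = 2.
Step 2: L[1][1] = √(4) = 2.

L[1][0] = 2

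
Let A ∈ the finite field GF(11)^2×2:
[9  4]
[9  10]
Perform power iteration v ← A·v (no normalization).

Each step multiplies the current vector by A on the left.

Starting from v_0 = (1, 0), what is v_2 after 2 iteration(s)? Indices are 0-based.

v_2 = (7, 6)

v_0 = (1, 0).
v_1 = A·v_0 = (9, 9).
v_2 = A·v_1 = (7, 6).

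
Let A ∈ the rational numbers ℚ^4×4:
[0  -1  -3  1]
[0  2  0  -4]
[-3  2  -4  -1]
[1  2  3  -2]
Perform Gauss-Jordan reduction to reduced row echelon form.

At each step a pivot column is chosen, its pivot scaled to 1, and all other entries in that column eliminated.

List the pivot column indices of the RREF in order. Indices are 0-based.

step 1: exchange rows 0,2
step 1: normalize row 0 (÷-3) = (1, -2/3, 4/3, 1/3)
  row 3: subtract 1×row0 = (0, 8/3, 5/3, -7/3)
step 2: normalize row 1 (÷2) = (0, 1, 0, -2)
  row 0: subtract -2/3×row1 = (1, 0, 4/3, -1)
  row 2: subtract -1×row1 = (0, 0, -3, -1)
  row 3: subtract 8/3×row1 = (0, 0, 5/3, 3)
step 3: normalize row 2 (÷-3) = (0, 0, 1, 1/3)
  row 0: subtract 4/3×row2 = (1, 0, 0, -13/9)
  row 3: subtract 5/3×row2 = (0, 0, 0, 22/9)
step 4: normalize row 3 (÷22/9) = (0, 0, 0, 1)
  row 0: subtract -13/9×row3 = (1, 0, 0, 0)
  row 1: subtract -2×row3 = (0, 1, 0, 0)
  row 2: subtract 1/3×row3 = (0, 0, 1, 0)

pivot columns: 0, 1, 2, 3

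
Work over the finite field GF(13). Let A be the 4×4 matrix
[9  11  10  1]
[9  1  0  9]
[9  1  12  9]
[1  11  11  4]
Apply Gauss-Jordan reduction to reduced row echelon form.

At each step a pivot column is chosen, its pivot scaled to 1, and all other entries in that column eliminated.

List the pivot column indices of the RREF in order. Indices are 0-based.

[1] R0 /= 9  ⇒  (1, 7, 4, 3)
     R1 -= 9·R0  ⇒  (0, 3, 3, 8)
     R2 -= 9·R0  ⇒  (0, 3, 2, 8)
     R3 -= 1·R0  ⇒  (0, 4, 7, 1)
[2] R1 /= 3  ⇒  (0, 1, 1, 7)
     R0 -= 7·R1  ⇒  (1, 0, 10, 6)
     R2 -= 3·R1  ⇒  (0, 0, 12, 0)
     R3 -= 4·R1  ⇒  (0, 0, 3, 12)
[3] R2 /= 12  ⇒  (0, 0, 1, 0)
     R0 -= 10·R2  ⇒  (1, 0, 0, 6)
     R1 -= 1·R2  ⇒  (0, 1, 0, 7)
     R3 -= 3·R2  ⇒  (0, 0, 0, 12)
[4] R3 /= 12  ⇒  (0, 0, 0, 1)
     R0 -= 6·R3  ⇒  (1, 0, 0, 0)
     R1 -= 7·R3  ⇒  (0, 1, 0, 0)

pivot columns: 0, 1, 2, 3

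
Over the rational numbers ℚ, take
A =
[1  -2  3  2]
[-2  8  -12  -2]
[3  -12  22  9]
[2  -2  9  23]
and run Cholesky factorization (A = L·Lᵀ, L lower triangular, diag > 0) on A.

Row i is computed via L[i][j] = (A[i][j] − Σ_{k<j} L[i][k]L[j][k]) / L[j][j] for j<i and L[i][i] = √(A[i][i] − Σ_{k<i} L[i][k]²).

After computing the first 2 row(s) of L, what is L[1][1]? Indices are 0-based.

L[1][1] = 2

Step 1: L[0][0] = √(1) = 1.
  L[1][0] = (-2) / L[0][0] = -2.
Step 2: L[1][1] = √(4) = 2.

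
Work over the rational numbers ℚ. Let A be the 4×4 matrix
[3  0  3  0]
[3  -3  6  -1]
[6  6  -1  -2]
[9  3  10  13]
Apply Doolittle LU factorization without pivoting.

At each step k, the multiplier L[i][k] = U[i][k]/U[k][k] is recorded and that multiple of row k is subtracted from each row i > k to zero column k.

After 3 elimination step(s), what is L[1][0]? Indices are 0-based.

[col 0] pivot 3
  R1 -= 1*R0 → (0, -3, 3, -1)  (L[1][0] := 1)
  R2 -= 2*R0 → (0, 6, -7, -2)  (L[2][0] := 2)
  R3 -= 3*R0 → (0, 3, 1, 13)  (L[3][0] := 3)
[col 1] pivot -3
  R2 -= -2*R1 → (0, 0, -1, -4)  (L[2][1] := -2)
  R3 -= -1*R1 → (0, 0, 4, 12)  (L[3][1] := -1)
[col 2] pivot -1
  R3 -= -4*R2 → (0, 0, 0, -4)  (L[3][2] := -4)

L[1][0] = 1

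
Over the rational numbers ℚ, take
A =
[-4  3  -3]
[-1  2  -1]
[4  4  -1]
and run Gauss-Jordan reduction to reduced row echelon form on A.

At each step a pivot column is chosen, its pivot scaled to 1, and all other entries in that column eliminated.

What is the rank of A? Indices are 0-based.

pivot(0,0)=-4: scale R0 → (1, -3/4, 3/4)
  clear (1,0): R1 −= (-1)R0 → (0, 5/4, -1/4)
  clear (2,0): R2 −= (4)R0 → (0, 7, -4)
pivot(1,1)=5/4: scale R1 → (0, 1, -1/5)
  clear (0,1): R0 −= (-3/4)R1 → (1, 0, 3/5)
  clear (2,1): R2 −= (7)R1 → (0, 0, -13/5)
pivot(2,2)=-13/5: scale R2 → (0, 0, 1)
  clear (0,2): R0 −= (3/5)R2 → (1, 0, 0)
  clear (1,2): R1 −= (-1/5)R2 → (0, 1, 0)

rank = 3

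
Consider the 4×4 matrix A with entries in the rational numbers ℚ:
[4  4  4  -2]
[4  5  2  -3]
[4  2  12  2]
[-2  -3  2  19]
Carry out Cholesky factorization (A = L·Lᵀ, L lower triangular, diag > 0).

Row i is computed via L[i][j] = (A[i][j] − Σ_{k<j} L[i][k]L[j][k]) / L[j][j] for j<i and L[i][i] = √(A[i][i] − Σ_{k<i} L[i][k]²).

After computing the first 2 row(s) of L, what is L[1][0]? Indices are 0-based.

Step 1: L[0][0] = √(4) = 2.
  L[1][0] = (4) / L[0][0] = 2.
Step 2: L[1][1] = √(1) = 1.

L[1][0] = 2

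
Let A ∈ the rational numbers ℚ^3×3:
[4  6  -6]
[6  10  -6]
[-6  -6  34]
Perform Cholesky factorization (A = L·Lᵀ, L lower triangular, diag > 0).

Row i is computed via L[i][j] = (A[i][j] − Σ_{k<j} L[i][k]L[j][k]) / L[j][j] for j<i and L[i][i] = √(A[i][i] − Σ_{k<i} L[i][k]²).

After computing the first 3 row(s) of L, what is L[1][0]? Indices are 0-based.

Step 1: L[0][0] = √(4) = 2.
  L[1][0] = (6) / L[0][0] = 3.
Step 2: L[1][1] = √(1) = 1.
  L[2][0] = (-6) / L[0][0] = -3.
  L[2][1] = (3) / L[1][1] = 3.
Step 3: L[2][2] = √(16) = 4.

L[1][0] = 3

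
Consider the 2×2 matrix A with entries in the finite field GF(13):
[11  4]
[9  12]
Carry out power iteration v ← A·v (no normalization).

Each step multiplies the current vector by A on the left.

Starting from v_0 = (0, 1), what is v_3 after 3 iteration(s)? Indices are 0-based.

v_3 = (3, 11)

v_0 = (0, 1).
v_1 = A·v_0 = (4, 12).
v_2 = A·v_1 = (1, 11).
v_3 = A·v_2 = (3, 11).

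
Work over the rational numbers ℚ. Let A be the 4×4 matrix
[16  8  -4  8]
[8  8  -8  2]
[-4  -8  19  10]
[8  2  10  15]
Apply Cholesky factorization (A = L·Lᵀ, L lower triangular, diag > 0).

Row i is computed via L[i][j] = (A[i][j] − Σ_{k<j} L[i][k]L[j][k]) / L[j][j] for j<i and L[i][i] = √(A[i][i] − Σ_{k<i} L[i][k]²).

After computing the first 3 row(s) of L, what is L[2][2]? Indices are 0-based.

Step 1: L[0][0] = √(16) = 4.
  L[1][0] = (8) / L[0][0] = 2.
Step 2: L[1][1] = √(4) = 2.
  L[2][0] = (-4) / L[0][0] = -1.
  L[2][1] = (-6) / L[1][1] = -3.
Step 3: L[2][2] = √(9) = 3.

L[2][2] = 3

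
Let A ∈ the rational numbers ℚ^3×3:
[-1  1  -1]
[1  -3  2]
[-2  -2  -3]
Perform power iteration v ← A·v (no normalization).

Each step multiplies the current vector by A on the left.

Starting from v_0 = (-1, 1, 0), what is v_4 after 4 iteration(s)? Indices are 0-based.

v_4 = (-28, 80, 132)

v_0 = (-1, 1, 0).
v_1 = A·v_0 = (2, -4, 0).
v_2 = A·v_1 = (-6, 14, 4).
v_3 = A·v_2 = (16, -40, -28).
v_4 = A·v_3 = (-28, 80, 132).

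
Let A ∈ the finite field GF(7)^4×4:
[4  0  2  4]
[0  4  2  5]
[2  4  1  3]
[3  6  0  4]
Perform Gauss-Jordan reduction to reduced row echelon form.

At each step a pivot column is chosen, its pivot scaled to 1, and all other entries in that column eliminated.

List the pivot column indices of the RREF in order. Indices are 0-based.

pivot(0,0)=4: scale R0 → (1, 0, 4, 1)
  clear (2,0): R2 −= (2)R0 → (0, 4, 0, 1)
  clear (3,0): R3 −= (3)R0 → (0, 6, 2, 1)
pivot(1,1)=4: scale R1 → (0, 1, 4, 3)
  clear (2,1): R2 −= (4)R1 → (0, 0, 5, 3)
  clear (3,1): R3 −= (6)R1 → (0, 0, 6, 4)
pivot(2,2)=5: scale R2 → (0, 0, 1, 2)
  clear (0,2): R0 −= (4)R2 → (1, 0, 0, 0)
  clear (1,2): R1 −= (4)R2 → (0, 1, 0, 2)
  clear (3,2): R3 −= (6)R2 → (0, 0, 0, 6)
pivot(3,3)=6: scale R3 → (0, 0, 0, 1)
  clear (1,3): R1 −= (2)R3 → (0, 1, 0, 0)
  clear (2,3): R2 −= (2)R3 → (0, 0, 1, 0)

pivot columns: 0, 1, 2, 3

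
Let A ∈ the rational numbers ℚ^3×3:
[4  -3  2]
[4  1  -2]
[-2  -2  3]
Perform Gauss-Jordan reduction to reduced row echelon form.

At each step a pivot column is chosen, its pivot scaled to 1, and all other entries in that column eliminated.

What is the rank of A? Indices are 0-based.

[1] R0 /= 4  ⇒  (1, -3/4, 1/2)
     R1 -= 4·R0  ⇒  (0, 4, -4)
     R2 -= -2·R0  ⇒  (0, -7/2, 4)
[2] R1 /= 4  ⇒  (0, 1, -1)
     R0 -= -3/4·R1  ⇒  (1, 0, -1/4)
     R2 -= -7/2·R1  ⇒  (0, 0, 1/2)
[3] R2 /= 1/2  ⇒  (0, 0, 1)
     R0 -= -1/4·R2  ⇒  (1, 0, 0)
     R1 -= -1·R2  ⇒  (0, 1, 0)

rank = 3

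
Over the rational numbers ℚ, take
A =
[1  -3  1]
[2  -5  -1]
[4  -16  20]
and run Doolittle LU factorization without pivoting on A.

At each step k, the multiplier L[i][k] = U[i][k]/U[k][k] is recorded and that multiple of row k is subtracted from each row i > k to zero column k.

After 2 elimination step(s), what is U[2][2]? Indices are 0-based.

U[2][2] = 4

k=0: U[0][0]=1
  eliminate (1,0): mult=2, new row 1: (0, 1, -3); set L[1][0]=2
  eliminate (2,0): mult=4, new row 2: (0, -4, 16); set L[2][0]=4
k=1: U[1][1]=1
  eliminate (2,1): mult=-4, new row 2: (0, 0, 4); set L[2][1]=-4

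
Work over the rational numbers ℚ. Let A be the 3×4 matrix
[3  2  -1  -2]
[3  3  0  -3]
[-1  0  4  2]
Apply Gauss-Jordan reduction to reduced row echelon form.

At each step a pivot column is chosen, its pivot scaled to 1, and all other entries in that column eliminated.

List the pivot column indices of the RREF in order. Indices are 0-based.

step 1: normalize row 0 (÷3) = (1, 2/3, -1/3, -2/3)
  row 1: subtract 3×row0 = (0, 1, 1, -1)
  row 2: subtract -1×row0 = (0, 2/3, 11/3, 4/3)
step 2: normalize row 1 (÷1) = (0, 1, 1, -1)
  row 0: subtract 2/3×row1 = (1, 0, -1, 0)
  row 2: subtract 2/3×row1 = (0, 0, 3, 2)
step 3: normalize row 2 (÷3) = (0, 0, 1, 2/3)
  row 0: subtract -1×row2 = (1, 0, 0, 2/3)
  row 1: subtract 1×row2 = (0, 1, 0, -5/3)

pivot columns: 0, 1, 2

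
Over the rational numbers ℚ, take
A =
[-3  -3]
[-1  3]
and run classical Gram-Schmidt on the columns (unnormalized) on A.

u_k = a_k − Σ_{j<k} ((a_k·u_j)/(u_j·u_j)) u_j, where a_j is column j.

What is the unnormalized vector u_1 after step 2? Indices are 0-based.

Step 1: u_0 = a_0 = (-3, -1).
Step 2: u_1 = a_1 − (3/5)·u_0 = (-6/5, 18/5).

u_1 = (-6/5, 18/5)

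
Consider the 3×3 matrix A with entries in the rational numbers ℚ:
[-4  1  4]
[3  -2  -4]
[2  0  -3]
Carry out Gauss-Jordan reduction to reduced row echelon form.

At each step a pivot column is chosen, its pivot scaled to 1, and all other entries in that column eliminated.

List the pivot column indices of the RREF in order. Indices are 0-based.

pivot(0,0)=-4: scale R0 → (1, -1/4, -1)
  clear (1,0): R1 −= (3)R0 → (0, -5/4, -1)
  clear (2,0): R2 −= (2)R0 → (0, 1/2, -1)
pivot(1,1)=-5/4: scale R1 → (0, 1, 4/5)
  clear (0,1): R0 −= (-1/4)R1 → (1, 0, -4/5)
  clear (2,1): R2 −= (1/2)R1 → (0, 0, -7/5)
pivot(2,2)=-7/5: scale R2 → (0, 0, 1)
  clear (0,2): R0 −= (-4/5)R2 → (1, 0, 0)
  clear (1,2): R1 −= (4/5)R2 → (0, 1, 0)

pivot columns: 0, 1, 2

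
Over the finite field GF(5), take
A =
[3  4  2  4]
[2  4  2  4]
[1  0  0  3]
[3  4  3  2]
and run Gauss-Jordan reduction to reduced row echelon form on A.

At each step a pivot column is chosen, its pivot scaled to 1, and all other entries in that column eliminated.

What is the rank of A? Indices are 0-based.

rank = 4

step 1: normalize row 0 (÷3) = (1, 3, 4, 3)
  row 1: subtract 2×row0 = (0, 3, 4, 3)
  row 2: subtract 1×row0 = (0, 2, 1, 0)
  row 3: subtract 3×row0 = (0, 0, 1, 3)
step 2: normalize row 1 (÷3) = (0, 1, 3, 1)
  row 0: subtract 3×row1 = (1, 0, 0, 0)
  row 2: subtract 2×row1 = (0, 0, 0, 3)
step 3: exchange rows 2,3
step 3: normalize row 2 (÷1) = (0, 0, 1, 3)
  row 1: subtract 3×row2 = (0, 1, 0, 2)
step 4: normalize row 3 (÷3) = (0, 0, 0, 1)
  row 1: subtract 2×row3 = (0, 1, 0, 0)
  row 2: subtract 3×row3 = (0, 0, 1, 0)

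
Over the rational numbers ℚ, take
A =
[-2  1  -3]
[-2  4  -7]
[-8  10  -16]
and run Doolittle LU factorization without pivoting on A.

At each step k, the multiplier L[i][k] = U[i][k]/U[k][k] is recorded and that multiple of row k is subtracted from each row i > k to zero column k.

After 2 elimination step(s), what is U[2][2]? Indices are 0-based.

Step 1: pivot at (0,0) is -2.
  row1 ← row1 − (1)·row0  ⇒  L[1][0]=1, U row1=(0, 3, -4)
  row2 ← row2 − (4)·row0  ⇒  L[2][0]=4, U row2=(0, 6, -4)
Step 2: pivot at (1,1) is 3.
  row2 ← row2 − (2)·row1  ⇒  L[2][1]=2, U row2=(0, 0, 4)

U[2][2] = 4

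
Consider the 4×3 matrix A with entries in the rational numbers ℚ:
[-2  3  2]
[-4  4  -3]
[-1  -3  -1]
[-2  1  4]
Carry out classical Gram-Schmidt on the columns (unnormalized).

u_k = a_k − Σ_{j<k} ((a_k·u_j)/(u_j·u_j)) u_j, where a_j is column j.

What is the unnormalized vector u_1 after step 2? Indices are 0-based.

Step 1: u_0 = a_0 = (-2, -4, -1, -2).
Step 2: u_1 = a_1 − (-21/25)·u_0 = (33/25, 16/25, -96/25, -17/25).

u_1 = (33/25, 16/25, -96/25, -17/25)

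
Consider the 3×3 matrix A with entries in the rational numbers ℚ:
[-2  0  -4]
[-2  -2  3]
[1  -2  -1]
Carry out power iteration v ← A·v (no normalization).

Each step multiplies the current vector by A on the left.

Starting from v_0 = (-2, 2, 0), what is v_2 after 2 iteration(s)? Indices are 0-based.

v_0 = (-2, 2, 0).
v_1 = A·v_0 = (4, 0, -6).
v_2 = A·v_1 = (16, -26, 10).

v_2 = (16, -26, 10)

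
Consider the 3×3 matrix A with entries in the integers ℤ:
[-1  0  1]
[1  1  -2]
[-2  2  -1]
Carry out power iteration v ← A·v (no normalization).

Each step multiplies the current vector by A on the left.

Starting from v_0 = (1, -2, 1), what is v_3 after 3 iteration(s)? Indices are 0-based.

v_3 = (8, 2, 35)

v_0 = (1, -2, 1).
v_1 = A·v_0 = (0, -3, -7).
v_2 = A·v_1 = (-7, 11, 1).
v_3 = A·v_2 = (8, 2, 35).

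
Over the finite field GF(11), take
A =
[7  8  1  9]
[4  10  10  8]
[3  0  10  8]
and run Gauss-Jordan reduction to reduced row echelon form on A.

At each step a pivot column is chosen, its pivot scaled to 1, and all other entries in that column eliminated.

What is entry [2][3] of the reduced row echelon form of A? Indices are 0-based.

M[2][3] = 4

[1] R0 /= 7  ⇒  (1, 9, 8, 6)
     R1 -= 4·R0  ⇒  (0, 7, 0, 6)
     R2 -= 3·R0  ⇒  (0, 6, 8, 1)
[2] R1 /= 7  ⇒  (0, 1, 0, 4)
     R0 -= 9·R1  ⇒  (1, 0, 8, 3)
     R2 -= 6·R1  ⇒  (0, 0, 8, 10)
[3] R2 /= 8  ⇒  (0, 0, 1, 4)
     R0 -= 8·R2  ⇒  (1, 0, 0, 4)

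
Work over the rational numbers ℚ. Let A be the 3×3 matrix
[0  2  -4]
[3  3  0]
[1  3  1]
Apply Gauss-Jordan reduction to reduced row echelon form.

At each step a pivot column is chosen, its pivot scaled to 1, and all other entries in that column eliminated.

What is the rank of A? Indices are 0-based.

[1] R0 <-> R1
[1] R0 /= 3  ⇒  (1, 1, 0)
     R2 -= 1·R0  ⇒  (0, 2, 1)
[2] R1 /= 2  ⇒  (0, 1, -2)
     R0 -= 1·R1  ⇒  (1, 0, 2)
     R2 -= 2·R1  ⇒  (0, 0, 5)
[3] R2 /= 5  ⇒  (0, 0, 1)
     R0 -= 2·R2  ⇒  (1, 0, 0)
     R1 -= -2·R2  ⇒  (0, 1, 0)

rank = 3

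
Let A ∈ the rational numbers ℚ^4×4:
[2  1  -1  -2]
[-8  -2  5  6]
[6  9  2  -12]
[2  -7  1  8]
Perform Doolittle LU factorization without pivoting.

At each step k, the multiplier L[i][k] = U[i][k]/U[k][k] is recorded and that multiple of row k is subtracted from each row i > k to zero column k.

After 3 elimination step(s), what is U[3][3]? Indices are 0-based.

U[3][3] = 2

[col 0] pivot 2
  R1 -= -4*R0 → (0, 2, 1, -2)  (L[1][0] := -4)
  R2 -= 3*R0 → (0, 6, 5, -6)  (L[2][0] := 3)
  R3 -= 1*R0 → (0, -8, 2, 10)  (L[3][0] := 1)
[col 1] pivot 2
  R2 -= 3*R1 → (0, 0, 2, 0)  (L[2][1] := 3)
  R3 -= -4*R1 → (0, 0, 6, 2)  (L[3][1] := -4)
[col 2] pivot 2
  R3 -= 3*R2 → (0, 0, 0, 2)  (L[3][2] := 3)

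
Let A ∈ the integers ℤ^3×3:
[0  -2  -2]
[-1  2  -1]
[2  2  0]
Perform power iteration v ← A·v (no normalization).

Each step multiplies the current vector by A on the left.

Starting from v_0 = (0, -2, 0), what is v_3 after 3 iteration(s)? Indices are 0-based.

v_0 = (0, -2, 0).
v_1 = A·v_0 = (4, -4, -4).
v_2 = A·v_1 = (16, -8, 0).
v_3 = A·v_2 = (16, -32, 16).

v_3 = (16, -32, 16)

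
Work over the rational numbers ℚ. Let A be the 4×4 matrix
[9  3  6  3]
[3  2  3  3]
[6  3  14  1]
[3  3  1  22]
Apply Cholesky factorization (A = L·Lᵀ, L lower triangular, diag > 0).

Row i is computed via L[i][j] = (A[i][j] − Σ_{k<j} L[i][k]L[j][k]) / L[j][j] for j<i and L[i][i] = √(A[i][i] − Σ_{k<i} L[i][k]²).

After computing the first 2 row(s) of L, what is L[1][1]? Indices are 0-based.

L[1][1] = 1

Step 1: L[0][0] = √(9) = 3.
  L[1][0] = (3) / L[0][0] = 1.
Step 2: L[1][1] = √(1) = 1.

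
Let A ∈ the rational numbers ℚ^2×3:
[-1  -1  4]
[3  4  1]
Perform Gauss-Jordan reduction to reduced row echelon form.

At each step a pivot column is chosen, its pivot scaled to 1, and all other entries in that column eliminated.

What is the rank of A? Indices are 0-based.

[1] R0 /= -1  ⇒  (1, 1, -4)
     R1 -= 3·R0  ⇒  (0, 1, 13)
[2] R1 /= 1  ⇒  (0, 1, 13)
     R0 -= 1·R1  ⇒  (1, 0, -17)

rank = 2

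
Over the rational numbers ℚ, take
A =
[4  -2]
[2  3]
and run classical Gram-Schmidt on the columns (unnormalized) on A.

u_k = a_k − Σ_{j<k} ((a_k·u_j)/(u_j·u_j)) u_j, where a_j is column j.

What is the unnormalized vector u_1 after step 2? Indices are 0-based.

Step 1: u_0 = a_0 = (4, 2).
Step 2: u_1 = a_1 − (-1/10)·u_0 = (-8/5, 16/5).

u_1 = (-8/5, 16/5)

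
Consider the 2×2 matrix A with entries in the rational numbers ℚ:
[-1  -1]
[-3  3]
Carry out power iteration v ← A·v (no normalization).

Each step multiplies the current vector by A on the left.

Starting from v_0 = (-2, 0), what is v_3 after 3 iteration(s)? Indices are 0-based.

v_3 = (-4, 60)

v_0 = (-2, 0).
v_1 = A·v_0 = (2, 6).
v_2 = A·v_1 = (-8, 12).
v_3 = A·v_2 = (-4, 60).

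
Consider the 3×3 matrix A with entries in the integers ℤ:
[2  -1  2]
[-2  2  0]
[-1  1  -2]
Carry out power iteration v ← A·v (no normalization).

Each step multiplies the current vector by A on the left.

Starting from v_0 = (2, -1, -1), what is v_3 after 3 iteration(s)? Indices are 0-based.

v_0 = (2, -1, -1).
v_1 = A·v_0 = (3, -6, -1).
v_2 = A·v_1 = (10, -18, -7).
v_3 = A·v_2 = (24, -56, -14).

v_3 = (24, -56, -14)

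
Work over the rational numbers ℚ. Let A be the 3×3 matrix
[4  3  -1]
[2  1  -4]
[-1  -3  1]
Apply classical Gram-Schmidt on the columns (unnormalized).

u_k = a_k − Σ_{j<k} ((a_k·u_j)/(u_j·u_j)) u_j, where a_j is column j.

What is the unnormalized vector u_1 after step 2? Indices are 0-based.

Step 1: u_0 = a_0 = (4, 2, -1).
Step 2: u_1 = a_1 − (17/21)·u_0 = (-5/21, -13/21, -46/21).

u_1 = (-5/21, -13/21, -46/21)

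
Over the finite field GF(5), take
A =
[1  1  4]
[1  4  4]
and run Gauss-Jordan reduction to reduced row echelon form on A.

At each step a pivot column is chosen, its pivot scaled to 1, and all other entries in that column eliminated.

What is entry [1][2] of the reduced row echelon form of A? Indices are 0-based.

M[1][2] = 0

[1] R0 /= 1  ⇒  (1, 1, 4)
     R1 -= 1·R0  ⇒  (0, 3, 0)
[2] R1 /= 3  ⇒  (0, 1, 0)
     R0 -= 1·R1  ⇒  (1, 0, 4)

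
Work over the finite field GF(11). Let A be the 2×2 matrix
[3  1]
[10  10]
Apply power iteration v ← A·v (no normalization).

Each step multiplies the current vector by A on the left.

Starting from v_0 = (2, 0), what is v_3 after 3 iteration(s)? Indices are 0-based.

v_3 = (0, 10)

v_0 = (2, 0).
v_1 = A·v_0 = (6, 9).
v_2 = A·v_1 = (5, 7).
v_3 = A·v_2 = (0, 10).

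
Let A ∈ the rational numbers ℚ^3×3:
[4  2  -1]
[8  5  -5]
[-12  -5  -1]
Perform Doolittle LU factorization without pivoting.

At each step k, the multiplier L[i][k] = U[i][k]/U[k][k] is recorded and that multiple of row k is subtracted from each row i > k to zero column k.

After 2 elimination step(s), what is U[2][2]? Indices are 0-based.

[col 0] pivot 4
  R1 -= 2*R0 → (0, 1, -3)  (L[1][0] := 2)
  R2 -= -3*R0 → (0, 1, -4)  (L[2][0] := -3)
[col 1] pivot 1
  R2 -= 1*R1 → (0, 0, -1)  (L[2][1] := 1)

U[2][2] = -1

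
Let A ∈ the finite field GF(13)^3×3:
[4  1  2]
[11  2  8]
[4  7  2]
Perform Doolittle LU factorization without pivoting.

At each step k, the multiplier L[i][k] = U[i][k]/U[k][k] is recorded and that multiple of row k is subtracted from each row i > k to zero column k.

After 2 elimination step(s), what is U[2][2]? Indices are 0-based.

U[2][2] = 7

k=0: U[0][0]=4
  eliminate (1,0): mult=6, new row 1: (0, 9, 9); set L[1][0]=6
  eliminate (2,0): mult=1, new row 2: (0, 6, 0); set L[2][0]=1
k=1: U[1][1]=9
  eliminate (2,1): mult=5, new row 2: (0, 0, 7); set L[2][1]=5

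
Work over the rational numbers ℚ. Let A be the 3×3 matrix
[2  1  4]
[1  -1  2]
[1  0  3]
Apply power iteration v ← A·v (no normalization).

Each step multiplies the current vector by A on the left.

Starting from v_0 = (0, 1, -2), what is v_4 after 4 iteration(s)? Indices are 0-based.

v_4 = (-951, -357, -554)

v_0 = (0, 1, -2).
v_1 = A·v_0 = (-7, -5, -6).
v_2 = A·v_1 = (-43, -14, -25).
v_3 = A·v_2 = (-200, -79, -118).
v_4 = A·v_3 = (-951, -357, -554).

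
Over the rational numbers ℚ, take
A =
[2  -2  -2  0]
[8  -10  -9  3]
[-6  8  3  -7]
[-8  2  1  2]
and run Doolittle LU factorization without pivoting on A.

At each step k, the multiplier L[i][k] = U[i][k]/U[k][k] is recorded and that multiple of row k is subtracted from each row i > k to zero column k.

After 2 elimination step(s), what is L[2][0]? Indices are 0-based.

[col 0] pivot 2
  R1 -= 4*R0 → (0, -2, -1, 3)  (L[1][0] := 4)
  R2 -= -3*R0 → (0, 2, -3, -7)  (L[2][0] := -3)
  R3 -= -4*R0 → (0, -6, -7, 2)  (L[3][0] := -4)
[col 1] pivot -2
  R2 -= -1*R1 → (0, 0, -4, -4)  (L[2][1] := -1)
  R3 -= 3*R1 → (0, 0, -4, -7)  (L[3][1] := 3)

L[2][0] = -3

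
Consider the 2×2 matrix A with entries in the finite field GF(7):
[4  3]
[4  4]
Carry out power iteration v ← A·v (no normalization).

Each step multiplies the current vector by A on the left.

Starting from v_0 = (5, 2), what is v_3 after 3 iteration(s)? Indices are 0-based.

v_0 = (5, 2).
v_1 = A·v_0 = (5, 0).
v_2 = A·v_1 = (6, 6).
v_3 = A·v_2 = (0, 6).

v_3 = (0, 6)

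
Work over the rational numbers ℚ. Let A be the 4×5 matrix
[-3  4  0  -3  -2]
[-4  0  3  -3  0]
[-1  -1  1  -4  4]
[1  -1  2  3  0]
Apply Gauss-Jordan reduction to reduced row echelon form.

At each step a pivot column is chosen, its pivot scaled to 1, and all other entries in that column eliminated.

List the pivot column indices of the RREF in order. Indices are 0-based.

pivot columns: 0, 1, 2, 3

step 1: normalize row 0 (÷-3) = (1, -4/3, 0, 1, 2/3)
  row 1: subtract -4×row0 = (0, -16/3, 3, 1, 8/3)
  row 2: subtract -1×row0 = (0, -7/3, 1, -3, 14/3)
  row 3: subtract 1×row0 = (0, 1/3, 2, 2, -2/3)
step 2: normalize row 1 (÷-16/3) = (0, 1, -9/16, -3/16, -1/2)
  row 0: subtract -4/3×row1 = (1, 0, -3/4, 3/4, 0)
  row 2: subtract -7/3×row1 = (0, 0, -5/16, -55/16, 7/2)
  row 3: subtract 1/3×row1 = (0, 0, 35/16, 33/16, -1/2)
step 3: normalize row 2 (÷-5/16) = (0, 0, 1, 11, -56/5)
  row 0: subtract -3/4×row2 = (1, 0, 0, 9, -42/5)
  row 1: subtract -9/16×row2 = (0, 1, 0, 6, -34/5)
  row 3: subtract 35/16×row2 = (0, 0, 0, -22, 24)
step 4: normalize row 3 (÷-22) = (0, 0, 0, 1, -12/11)
  row 0: subtract 9×row3 = (1, 0, 0, 0, 78/55)
  row 1: subtract 6×row3 = (0, 1, 0, 0, -14/55)
  row 2: subtract 11×row3 = (0, 0, 1, 0, 4/5)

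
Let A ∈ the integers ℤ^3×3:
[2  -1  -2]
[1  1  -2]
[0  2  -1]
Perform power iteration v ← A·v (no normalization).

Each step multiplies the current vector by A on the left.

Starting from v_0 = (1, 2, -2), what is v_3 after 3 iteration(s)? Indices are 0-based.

v_3 = (-37, -28, -10)

v_0 = (1, 2, -2).
v_1 = A·v_0 = (4, 7, 6).
v_2 = A·v_1 = (-11, -1, 8).
v_3 = A·v_2 = (-37, -28, -10).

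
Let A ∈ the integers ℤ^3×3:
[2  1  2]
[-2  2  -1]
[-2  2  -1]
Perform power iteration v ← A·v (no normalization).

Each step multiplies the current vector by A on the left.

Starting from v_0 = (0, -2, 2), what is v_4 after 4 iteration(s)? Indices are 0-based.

v_0 = (0, -2, 2).
v_1 = A·v_0 = (2, -6, -6).
v_2 = A·v_1 = (-14, -10, -10).
v_3 = A·v_2 = (-58, 18, 18).
v_4 = A·v_3 = (-62, 134, 134).

v_4 = (-62, 134, 134)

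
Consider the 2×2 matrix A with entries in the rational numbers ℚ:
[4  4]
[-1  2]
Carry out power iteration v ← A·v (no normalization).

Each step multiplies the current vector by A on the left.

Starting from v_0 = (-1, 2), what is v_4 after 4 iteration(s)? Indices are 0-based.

v_0 = (-1, 2).
v_1 = A·v_0 = (4, 5).
v_2 = A·v_1 = (36, 6).
v_3 = A·v_2 = (168, -24).
v_4 = A·v_3 = (576, -216).

v_4 = (576, -216)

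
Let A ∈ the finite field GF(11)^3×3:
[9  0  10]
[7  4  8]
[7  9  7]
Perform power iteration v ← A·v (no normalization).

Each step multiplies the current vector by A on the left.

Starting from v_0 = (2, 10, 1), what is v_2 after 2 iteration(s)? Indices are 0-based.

v_0 = (2, 10, 1).
v_1 = A·v_0 = (6, 7, 1).
v_2 = A·v_1 = (9, 1, 2).

v_2 = (9, 1, 2)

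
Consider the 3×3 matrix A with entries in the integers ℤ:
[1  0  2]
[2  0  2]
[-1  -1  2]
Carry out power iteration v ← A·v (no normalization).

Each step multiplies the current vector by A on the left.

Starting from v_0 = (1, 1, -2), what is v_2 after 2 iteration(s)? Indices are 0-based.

v_2 = (-15, -18, -7)

v_0 = (1, 1, -2).
v_1 = A·v_0 = (-3, -2, -6).
v_2 = A·v_1 = (-15, -18, -7).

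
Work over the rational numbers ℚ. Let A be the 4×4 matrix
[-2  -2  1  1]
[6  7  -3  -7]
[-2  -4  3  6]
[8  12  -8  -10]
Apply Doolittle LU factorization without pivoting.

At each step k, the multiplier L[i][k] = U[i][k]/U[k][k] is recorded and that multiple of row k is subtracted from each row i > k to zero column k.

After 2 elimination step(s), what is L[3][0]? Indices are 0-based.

L[3][0] = -4

k=0: U[0][0]=-2
  eliminate (1,0): mult=-3, new row 1: (0, 1, 0, -4); set L[1][0]=-3
  eliminate (2,0): mult=1, new row 2: (0, -2, 2, 5); set L[2][0]=1
  eliminate (3,0): mult=-4, new row 3: (0, 4, -4, -6); set L[3][0]=-4
k=1: U[1][1]=1
  eliminate (2,1): mult=-2, new row 2: (0, 0, 2, -3); set L[2][1]=-2
  eliminate (3,1): mult=4, new row 3: (0, 0, -4, 10); set L[3][1]=4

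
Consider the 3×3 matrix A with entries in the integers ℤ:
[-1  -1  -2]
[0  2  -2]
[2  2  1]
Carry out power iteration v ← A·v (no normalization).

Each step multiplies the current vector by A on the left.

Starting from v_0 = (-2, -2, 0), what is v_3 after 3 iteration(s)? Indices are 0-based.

v_0 = (-2, -2, 0).
v_1 = A·v_0 = (4, -4, -8).
v_2 = A·v_1 = (16, 8, -8).
v_3 = A·v_2 = (-8, 32, 40).

v_3 = (-8, 32, 40)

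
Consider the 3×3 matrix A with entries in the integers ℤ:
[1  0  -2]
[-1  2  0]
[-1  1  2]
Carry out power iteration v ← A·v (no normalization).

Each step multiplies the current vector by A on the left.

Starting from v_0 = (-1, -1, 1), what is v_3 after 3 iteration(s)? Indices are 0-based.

v_3 = (-19, 9, 20)

v_0 = (-1, -1, 1).
v_1 = A·v_0 = (-3, -1, 2).
v_2 = A·v_1 = (-7, 1, 6).
v_3 = A·v_2 = (-19, 9, 20).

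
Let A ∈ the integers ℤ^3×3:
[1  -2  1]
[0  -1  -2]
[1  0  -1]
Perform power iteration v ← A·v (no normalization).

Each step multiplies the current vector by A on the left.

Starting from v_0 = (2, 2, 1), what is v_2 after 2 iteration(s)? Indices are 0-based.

v_2 = (8, 2, -2)

v_0 = (2, 2, 1).
v_1 = A·v_0 = (-1, -4, 1).
v_2 = A·v_1 = (8, 2, -2).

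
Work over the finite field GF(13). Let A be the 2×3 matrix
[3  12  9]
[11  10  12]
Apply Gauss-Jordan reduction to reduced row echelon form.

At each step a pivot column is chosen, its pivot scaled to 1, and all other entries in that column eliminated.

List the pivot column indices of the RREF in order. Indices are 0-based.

step 1: normalize row 0 (÷3) = (1, 4, 3)
  row 1: subtract 11×row0 = (0, 5, 5)
step 2: normalize row 1 (÷5) = (0, 1, 1)
  row 0: subtract 4×row1 = (1, 0, 12)

pivot columns: 0, 1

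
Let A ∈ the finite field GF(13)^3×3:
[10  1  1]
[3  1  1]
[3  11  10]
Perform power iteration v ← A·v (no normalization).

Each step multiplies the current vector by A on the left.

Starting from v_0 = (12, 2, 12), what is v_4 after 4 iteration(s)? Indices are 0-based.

v_0 = (12, 2, 12).
v_1 = A·v_0 = (4, 11, 9).
v_2 = A·v_1 = (8, 6, 2).
v_3 = A·v_2 = (10, 6, 6).
v_4 = A·v_3 = (8, 3, 0).

v_4 = (8, 3, 0)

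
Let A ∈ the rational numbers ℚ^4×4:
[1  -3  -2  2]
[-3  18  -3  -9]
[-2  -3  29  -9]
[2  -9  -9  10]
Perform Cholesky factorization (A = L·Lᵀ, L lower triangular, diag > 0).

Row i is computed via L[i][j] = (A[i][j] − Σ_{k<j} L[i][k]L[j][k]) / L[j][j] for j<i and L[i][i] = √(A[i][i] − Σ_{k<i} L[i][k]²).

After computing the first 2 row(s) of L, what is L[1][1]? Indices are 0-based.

L[1][1] = 3

Step 1: L[0][0] = √(1) = 1.
  L[1][0] = (-3) / L[0][0] = -3.
Step 2: L[1][1] = √(9) = 3.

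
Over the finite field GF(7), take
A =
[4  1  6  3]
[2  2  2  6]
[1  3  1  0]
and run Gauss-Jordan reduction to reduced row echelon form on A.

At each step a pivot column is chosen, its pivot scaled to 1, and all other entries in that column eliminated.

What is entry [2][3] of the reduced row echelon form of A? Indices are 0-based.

pivot(0,0)=4: scale R0 → (1, 2, 5, 6)
  clear (1,0): R1 −= (2)R0 → (0, 5, 6, 1)
  clear (2,0): R2 −= (1)R0 → (0, 1, 3, 1)
pivot(1,1)=5: scale R1 → (0, 1, 4, 3)
  clear (0,1): R0 −= (2)R1 → (1, 0, 4, 0)
  clear (2,1): R2 −= (1)R1 → (0, 0, 6, 5)
pivot(2,2)=6: scale R2 → (0, 0, 1, 2)
  clear (0,2): R0 −= (4)R2 → (1, 0, 0, 6)
  clear (1,2): R1 −= (4)R2 → (0, 1, 0, 2)

M[2][3] = 2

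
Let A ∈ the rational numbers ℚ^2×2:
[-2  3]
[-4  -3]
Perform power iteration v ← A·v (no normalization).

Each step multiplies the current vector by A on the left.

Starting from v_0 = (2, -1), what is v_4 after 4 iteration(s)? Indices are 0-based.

v_0 = (2, -1).
v_1 = A·v_0 = (-7, -5).
v_2 = A·v_1 = (-1, 43).
v_3 = A·v_2 = (131, -125).
v_4 = A·v_3 = (-637, -149).

v_4 = (-637, -149)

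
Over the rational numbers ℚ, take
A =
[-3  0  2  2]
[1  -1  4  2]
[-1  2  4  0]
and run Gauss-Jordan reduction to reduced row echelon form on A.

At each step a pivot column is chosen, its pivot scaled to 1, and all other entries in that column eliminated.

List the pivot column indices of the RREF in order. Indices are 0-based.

pivot columns: 0, 1, 2

step 1: normalize row 0 (÷-3) = (1, 0, -2/3, -2/3)
  row 1: subtract 1×row0 = (0, -1, 14/3, 8/3)
  row 2: subtract -1×row0 = (0, 2, 10/3, -2/3)
step 2: normalize row 1 (÷-1) = (0, 1, -14/3, -8/3)
  row 2: subtract 2×row1 = (0, 0, 38/3, 14/3)
step 3: normalize row 2 (÷38/3) = (0, 0, 1, 7/19)
  row 0: subtract -2/3×row2 = (1, 0, 0, -8/19)
  row 1: subtract -14/3×row2 = (0, 1, 0, -18/19)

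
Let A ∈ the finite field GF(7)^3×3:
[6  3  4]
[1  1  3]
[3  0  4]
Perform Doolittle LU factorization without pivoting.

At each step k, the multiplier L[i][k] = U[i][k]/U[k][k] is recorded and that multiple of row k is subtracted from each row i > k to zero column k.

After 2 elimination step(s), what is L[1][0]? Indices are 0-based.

L[1][0] = 6

[col 0] pivot 6
  R1 -= 6*R0 → (0, 4, 0)  (L[1][0] := 6)
  R2 -= 4*R0 → (0, 2, 2)  (L[2][0] := 4)
[col 1] pivot 4
  R2 -= 4*R1 → (0, 0, 2)  (L[2][1] := 4)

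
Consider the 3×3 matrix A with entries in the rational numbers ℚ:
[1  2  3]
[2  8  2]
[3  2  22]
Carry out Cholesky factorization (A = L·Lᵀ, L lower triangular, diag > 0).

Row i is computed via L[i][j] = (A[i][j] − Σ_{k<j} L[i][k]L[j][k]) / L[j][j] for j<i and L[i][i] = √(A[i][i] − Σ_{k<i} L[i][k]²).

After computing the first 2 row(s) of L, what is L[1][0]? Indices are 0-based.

Step 1: L[0][0] = √(1) = 1.
  L[1][0] = (2) / L[0][0] = 2.
Step 2: L[1][1] = √(4) = 2.

L[1][0] = 2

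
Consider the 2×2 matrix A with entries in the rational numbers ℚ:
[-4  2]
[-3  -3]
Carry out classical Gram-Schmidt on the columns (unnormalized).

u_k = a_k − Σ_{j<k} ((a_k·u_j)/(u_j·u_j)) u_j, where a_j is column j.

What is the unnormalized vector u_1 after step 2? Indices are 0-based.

Step 1: u_0 = a_0 = (-4, -3).
Step 2: u_1 = a_1 − (1/25)·u_0 = (54/25, -72/25).

u_1 = (54/25, -72/25)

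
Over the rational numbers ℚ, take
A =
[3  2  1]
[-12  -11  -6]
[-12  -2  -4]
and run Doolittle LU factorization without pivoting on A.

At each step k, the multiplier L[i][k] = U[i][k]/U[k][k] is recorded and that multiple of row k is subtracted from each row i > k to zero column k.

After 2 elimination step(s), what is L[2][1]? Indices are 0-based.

[col 0] pivot 3
  R1 -= -4*R0 → (0, -3, -2)  (L[1][0] := -4)
  R2 -= -4*R0 → (0, 6, 0)  (L[2][0] := -4)
[col 1] pivot -3
  R2 -= -2*R1 → (0, 0, -4)  (L[2][1] := -2)

L[2][1] = -2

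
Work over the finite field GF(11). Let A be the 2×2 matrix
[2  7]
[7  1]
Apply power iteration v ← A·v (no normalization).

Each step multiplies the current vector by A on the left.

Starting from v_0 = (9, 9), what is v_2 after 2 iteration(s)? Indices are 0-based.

v_2 = (6, 1)

v_0 = (9, 9).
v_1 = A·v_0 = (4, 6).
v_2 = A·v_1 = (6, 1).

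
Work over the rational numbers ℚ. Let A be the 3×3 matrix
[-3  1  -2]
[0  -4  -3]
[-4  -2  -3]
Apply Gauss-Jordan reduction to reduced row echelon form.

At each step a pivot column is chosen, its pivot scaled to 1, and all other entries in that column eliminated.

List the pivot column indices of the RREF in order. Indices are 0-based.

pivot columns: 0, 1, 2

pivot(0,0)=-3: scale R0 → (1, -1/3, 2/3)
  clear (2,0): R2 −= (-4)R0 → (0, -10/3, -1/3)
pivot(1,1)=-4: scale R1 → (0, 1, 3/4)
  clear (0,1): R0 −= (-1/3)R1 → (1, 0, 11/12)
  clear (2,1): R2 −= (-10/3)R1 → (0, 0, 13/6)
pivot(2,2)=13/6: scale R2 → (0, 0, 1)
  clear (0,2): R0 −= (11/12)R2 → (1, 0, 0)
  clear (1,2): R1 −= (3/4)R2 → (0, 1, 0)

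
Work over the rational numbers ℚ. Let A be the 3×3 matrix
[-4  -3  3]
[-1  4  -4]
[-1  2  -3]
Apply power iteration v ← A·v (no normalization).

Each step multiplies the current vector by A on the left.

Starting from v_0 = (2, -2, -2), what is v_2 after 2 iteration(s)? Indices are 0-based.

v_2 = (38, 0, 4)

v_0 = (2, -2, -2).
v_1 = A·v_0 = (-8, -2, 0).
v_2 = A·v_1 = (38, 0, 4).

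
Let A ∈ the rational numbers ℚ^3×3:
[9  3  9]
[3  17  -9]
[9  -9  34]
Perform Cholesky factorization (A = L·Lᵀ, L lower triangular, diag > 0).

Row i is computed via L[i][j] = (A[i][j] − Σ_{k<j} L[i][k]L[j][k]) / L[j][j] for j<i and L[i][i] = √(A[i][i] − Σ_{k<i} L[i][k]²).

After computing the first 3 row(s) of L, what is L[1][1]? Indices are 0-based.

Step 1: L[0][0] = √(9) = 3.
  L[1][0] = (3) / L[0][0] = 1.
Step 2: L[1][1] = √(16) = 4.
  L[2][0] = (9) / L[0][0] = 3.
  L[2][1] = (-12) / L[1][1] = -3.
Step 3: L[2][2] = √(16) = 4.

L[1][1] = 4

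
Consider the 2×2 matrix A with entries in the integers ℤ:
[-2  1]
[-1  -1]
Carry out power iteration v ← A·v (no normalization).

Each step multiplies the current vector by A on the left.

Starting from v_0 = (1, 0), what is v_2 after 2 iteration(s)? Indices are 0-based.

v_2 = (3, 3)

v_0 = (1, 0).
v_1 = A·v_0 = (-2, -1).
v_2 = A·v_1 = (3, 3).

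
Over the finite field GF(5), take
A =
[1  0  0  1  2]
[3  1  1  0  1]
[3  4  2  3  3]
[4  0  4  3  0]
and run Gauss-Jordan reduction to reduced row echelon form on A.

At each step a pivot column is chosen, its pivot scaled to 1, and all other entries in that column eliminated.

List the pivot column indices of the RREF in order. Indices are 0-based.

step 1: normalize row 0 (÷1) = (1, 0, 0, 1, 2)
  row 1: subtract 3×row0 = (0, 1, 1, 2, 0)
  row 2: subtract 3×row0 = (0, 4, 2, 0, 2)
  row 3: subtract 4×row0 = (0, 0, 4, 4, 2)
step 2: normalize row 1 (÷1) = (0, 1, 1, 2, 0)
  row 2: subtract 4×row1 = (0, 0, 3, 2, 2)
step 3: normalize row 2 (÷3) = (0, 0, 1, 4, 4)
  row 1: subtract 1×row2 = (0, 1, 0, 3, 1)
  row 3: subtract 4×row2 = (0, 0, 0, 3, 1)
step 4: normalize row 3 (÷3) = (0, 0, 0, 1, 2)
  row 0: subtract 1×row3 = (1, 0, 0, 0, 0)
  row 1: subtract 3×row3 = (0, 1, 0, 0, 0)
  row 2: subtract 4×row3 = (0, 0, 1, 0, 1)

pivot columns: 0, 1, 2, 3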